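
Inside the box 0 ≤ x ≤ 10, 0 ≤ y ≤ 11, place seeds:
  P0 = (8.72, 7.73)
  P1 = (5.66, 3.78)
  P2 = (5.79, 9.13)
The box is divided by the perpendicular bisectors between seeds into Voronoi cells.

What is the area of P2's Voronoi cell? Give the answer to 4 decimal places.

Area of P2's cell: 33.2260

1. box [0,10]×[0,11]: [(0, 0) (10, 0) (10, 11) (0, 11)]
2. ⊥bis P2·P0 via (7.255,8.43): [(0, 0) (3.227, 0) (8.483, 11) (0, 11)]  |A|=64.405
3. ⊥bis P2·P1 via (5.725,6.455): [(0, 6.5941) (6.3046, 6.4409) (8.483, 11) (0, 11)]  |A|=33.226
4. canonical 4-gon: [(0, 6.5941) (6.3046, 6.4409) (8.483, 11) (0, 11)]
5. shoelace: 33.226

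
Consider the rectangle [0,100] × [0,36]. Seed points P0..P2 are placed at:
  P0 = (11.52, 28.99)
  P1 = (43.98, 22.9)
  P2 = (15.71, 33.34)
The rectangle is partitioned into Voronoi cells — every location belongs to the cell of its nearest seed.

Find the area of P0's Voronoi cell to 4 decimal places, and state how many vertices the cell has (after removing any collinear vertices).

1. box [0,100]×[0,36]: [(0, 0) (100, 0) (100, 36) (0, 36)]
2. ⊥bis P0·P1 via (27.75,25.945): [(0, 0) (22.8823, 0) (29.6365, 36) (0, 36)]  |A|=945.3382
3. ⊥bis P0·P2 via (13.615,31.165): [(0, 0) (22.8823, 0) (26.416, 18.8348) (8.5954, 36) (0, 36)]  |A|=764.7511
4. canonical 5-gon: [(0, 0) (22.8823, 0) (26.416, 18.8348) (8.5954, 36) (0, 36)]
5. shoelace: 764.7511

Area of P0's cell: 764.7511 (5 vertices)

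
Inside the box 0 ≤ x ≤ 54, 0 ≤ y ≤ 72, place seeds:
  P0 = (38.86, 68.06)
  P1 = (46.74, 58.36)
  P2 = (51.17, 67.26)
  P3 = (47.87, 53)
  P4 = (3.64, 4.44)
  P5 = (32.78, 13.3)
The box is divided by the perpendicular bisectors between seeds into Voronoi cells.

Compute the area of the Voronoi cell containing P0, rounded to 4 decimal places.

1. box [0,54]×[0,72]: [(0, 0) (54, 0) (54, 72) (0, 72)]
2. ⊥bis P0·P1 via (42.8,63.21): [(0, 28.4405) (53.6202, 72) (0, 72)]  |A|=1167.8336
3. ⊥bis P0·P2 via (45.015,67.66): [(0, 28.4405) (44.8331, 64.8617) (45.297, 72) (0, 72)]  |A|=1138.127
4. ⊥bis P0·P3 via (43.365,60.53): [(0, 34.5859) (28.7035, 51.7584) (44.8331, 64.8617) (45.297, 72) (0, 72)]  |A|=1049.9304
5. ⊥bis P0·P4 via (21.25,36.25): [(0, 48.014) (11.6576, 41.5603) (28.7035, 51.7584) (44.8331, 64.8617) (45.297, 72) (0, 72)]  |A|=971.6603
6. ⊥bis P0·P5 via (35.82,40.68): [(0, 48.014) (7.585, 43.8149) (14.1988, 43.0806) (28.7035, 51.7584) (44.8331, 64.8617) (45.297, 72) (0, 72)]  |A|=965.7
7. canonical 7-gon: [(0, 48.014) (7.585, 43.8149) (14.1988, 43.0806) (28.7035, 51.7584) (44.8331, 64.8617) (45.297, 72) (0, 72)]
8. shoelace: 965.7

Area of P0's cell: 965.7000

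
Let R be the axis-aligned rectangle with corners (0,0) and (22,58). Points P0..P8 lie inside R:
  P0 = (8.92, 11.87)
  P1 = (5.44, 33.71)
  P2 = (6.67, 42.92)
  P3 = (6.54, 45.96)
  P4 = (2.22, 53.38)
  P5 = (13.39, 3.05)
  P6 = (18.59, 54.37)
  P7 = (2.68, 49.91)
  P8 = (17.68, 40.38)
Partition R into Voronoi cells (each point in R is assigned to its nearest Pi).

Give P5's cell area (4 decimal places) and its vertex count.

Area of P5's cell: 162.3918 (4 vertices)

1. box [0,22]×[0,58]: [(0, 0) (22, 0) (22, 58) (0, 58)]
2. ⊥bis P5·P0 via (11.155,7.46): [(0, 1.8066) (0, 0) (22, 0) (22, 12.9563)]  |A|=162.3918
3. ⊥bis P5·P1 via (9.415,18.38): [(0, 1.8066) (0, 0) (22, 0) (22, 12.9563)]  |A|=162.3918
4. ⊥bis P5·P2 via (10.03,22.985): [(0, 1.8066) (0, 0) (22, 0) (22, 12.9563)]  |A|=162.3918
5. ⊥bis P5·P3 via (9.965,24.505): [(0, 1.8066) (0, 0) (22, 0) (22, 12.9563)]  |A|=162.3918
6. ⊥bis P5·P4 via (7.805,28.215): [(0, 1.8066) (0, 0) (22, 0) (22, 12.9563)]  |A|=162.3918
7. ⊥bis P5·P6 via (15.99,28.71): [(0, 1.8066) (0, 0) (22, 0) (22, 12.9563)]  |A|=162.3918
8. ⊥bis P5·P7 via (8.035,26.48): [(0, 1.8066) (0, 0) (22, 0) (22, 12.9563)]  |A|=162.3918
9. ⊥bis P5·P8 via (15.535,21.715): [(0, 1.8066) (0, 0) (22, 0) (22, 12.9563)]  |A|=162.3918
10. canonical 4-gon: [(0, 1.8066) (0, 0) (22, 0) (22, 12.9563)]
11. shoelace: 162.3918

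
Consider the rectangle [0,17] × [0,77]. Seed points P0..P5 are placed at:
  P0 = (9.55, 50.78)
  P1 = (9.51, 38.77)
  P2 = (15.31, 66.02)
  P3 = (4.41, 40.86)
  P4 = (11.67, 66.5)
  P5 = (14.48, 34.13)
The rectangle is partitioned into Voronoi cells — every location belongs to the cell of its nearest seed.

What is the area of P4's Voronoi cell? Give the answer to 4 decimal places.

1. box [0,17]×[0,77]: [(0, 0) (17, 0) (17, 77) (0, 77)]
2. ⊥bis P4·P0 via (10.61,58.64): [(0, 60.0709) (17, 57.7782) (17, 77) (0, 77)]  |A|=307.2826
3. ⊥bis P4·P1 via (10.59,52.635): [(0, 60.0709) (17, 57.7782) (17, 77) (0, 77)]  |A|=307.2826
4. ⊥bis P4·P2 via (13.49,66.26): [(0, 60.0709) (12.4524, 58.3915) (14.9063, 77) (0, 77)]  |A|=244.0955
5. ⊥bis P4·P3 via (8.04,53.68): [(0, 60.0709) (12.4524, 58.3915) (14.9063, 77) (0, 77)]  |A|=244.0955
6. ⊥bis P4·P5 via (13.075,50.315): [(0, 60.0709) (12.4524, 58.3915) (14.9063, 77) (0, 77)]  |A|=244.0955
7. canonical 4-gon: [(0, 60.0709) (12.4524, 58.3915) (14.9063, 77) (0, 77)]
8. shoelace: 244.0955

Area of P4's cell: 244.0955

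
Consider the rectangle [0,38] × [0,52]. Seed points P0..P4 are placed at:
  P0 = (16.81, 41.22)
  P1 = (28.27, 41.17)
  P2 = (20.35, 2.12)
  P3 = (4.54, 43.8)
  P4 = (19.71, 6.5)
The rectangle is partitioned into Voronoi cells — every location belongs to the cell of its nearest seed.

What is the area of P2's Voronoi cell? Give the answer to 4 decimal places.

Area of P2's cell: 158.0609

1. box [0,38]×[0,52]: [(0, 0) (38, 0) (38, 52) (0, 52)]
2. ⊥bis P2·P0 via (18.58,21.67): [(0, 19.9878) (0, 0) (38, 0) (38, 23.4282)]  |A|=824.905
3. ⊥bis P2·P1 via (24.31,21.645): [(22.4563, 22.021) (0, 19.9878) (0, 0) (38, 0) (38, 18.8684)]  |A|=789.467
4. ⊥bis P2·P3 via (12.445,22.96): [(22.4563, 22.021) (6.0545, 20.536) (0, 18.2394) (0, 0) (38, 0) (38, 18.8684)]  |A|=784.174
5. ⊥bis P2·P4 via (20.03,4.31): [(0, 1.3832) (0, 0) (38, 0) (38, 6.9358)]  |A|=158.0609
6. canonical 4-gon: [(0, 1.3832) (0, 0) (38, 0) (38, 6.9358)]
7. shoelace: 158.0609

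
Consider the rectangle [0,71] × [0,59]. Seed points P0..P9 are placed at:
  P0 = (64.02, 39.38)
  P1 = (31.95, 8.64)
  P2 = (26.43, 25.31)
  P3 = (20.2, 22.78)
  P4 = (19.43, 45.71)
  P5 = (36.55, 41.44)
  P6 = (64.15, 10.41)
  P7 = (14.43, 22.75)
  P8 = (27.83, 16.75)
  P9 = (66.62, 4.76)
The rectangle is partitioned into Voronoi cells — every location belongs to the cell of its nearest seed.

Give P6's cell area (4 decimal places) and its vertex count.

Area of P6's cell: 457.6756 (6 vertices)

1. box [0,71]×[0,59]: [(0, 0) (71, 0) (71, 59) (0, 59)]
2. ⊥bis P6·P0 via (64.085,24.895): [(0, 24.6074) (0, 0) (71, 0) (71, 24.926)]  |A|=1758.4377
3. ⊥bis P6·P1 via (48.05,9.525): [(47.2093, 24.8193) (48.5736, 0) (71, 0) (71, 24.926)]  |A|=574.8077
4. ⊥bis P6·P2 via (45.29,17.86): [(48.0405, 24.823) (47.3106, 22.9754) (48.5736, 0) (71, 0) (71, 24.926)]  |A|=574.0412
5. ⊥bis P6·P3 via (42.175,16.595): [(48.0405, 24.823) (47.3106, 22.9754) (48.5736, 0) (71, 0) (71, 24.926)]  |A|=574.0412
6. ⊥bis P6·P4 via (41.79,28.06): [(48.0405, 24.823) (47.3106, 22.9754) (48.5736, 0) (71, 0) (71, 24.926)]  |A|=574.0412
7. ⊥bis P6·P5 via (50.35,25.925): [(49.1165, 24.8278) (47.4606, 23.355) (47.3106, 22.9754) (48.5736, 0) (71, 0) (71, 24.926)]  |A|=573.2528
8. ⊥bis P6·P7 via (39.29,16.58): [(49.1165, 24.8278) (47.4606, 23.355) (47.3106, 22.9754) (48.5736, 0) (71, 0) (71, 24.926)]  |A|=573.2528
9. ⊥bis P6·P8 via (45.99,13.58): [(49.1165, 24.8278) (47.7396, 23.6032) (47.3871, 21.5838) (48.5736, 0) (71, 0) (71, 24.926)]  |A|=572.8959
10. ⊥bis P6·P9 via (65.385,7.585): [(49.1165, 24.8278) (47.7396, 23.6032) (47.3871, 21.5838) (48.5609, 0.2301) (71, 10.0397) (71, 24.926)]  |A|=457.6756
11. canonical 6-gon: [(49.1165, 24.8278) (47.7396, 23.6032) (47.3871, 21.5838) (48.5609, 0.2301) (71, 10.0397) (71, 24.926)]
12. shoelace: 457.6756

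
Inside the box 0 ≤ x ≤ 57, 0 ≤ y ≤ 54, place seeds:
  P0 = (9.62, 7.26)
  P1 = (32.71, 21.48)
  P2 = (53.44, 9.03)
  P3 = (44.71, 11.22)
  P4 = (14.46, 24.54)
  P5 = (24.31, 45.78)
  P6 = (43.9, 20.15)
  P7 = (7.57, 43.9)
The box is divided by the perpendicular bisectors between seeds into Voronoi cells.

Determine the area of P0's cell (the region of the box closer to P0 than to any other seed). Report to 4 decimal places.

1. box [0,57]×[0,54]: [(0, 0) (57, 0) (57, 54) (0, 54)]
2. ⊥bis P0·P1 via (21.165,14.37): [(0, 48.7371) (0, 0) (30.0148, 0)]  |A|=731.4163
3. ⊥bis P0·P2 via (31.53,8.145): [(0, 48.7371) (0, 0) (30.0148, 0)]  |A|=731.4163
4. ⊥bis P0·P3 via (27.165,9.24): [(27.8023, 3.5925) (0, 48.7371) (0, 0) (28.2078, 0)]  |A|=728.1705
5. ⊥bis P0·P4 via (12.04,15.9): [(27.8023, 3.5925) (21.9285, 13.1303) (0, 19.2723) (0, 0) (28.2078, 0)]  |A|=405.112
6. ⊥bis P0·P5 via (16.965,26.52): [(27.8023, 3.5925) (21.9285, 13.1303) (0, 19.2723) (0, 0) (28.2078, 0)]  |A|=405.112
7. ⊥bis P0·P6 via (26.76,13.705): [(27.8023, 3.5925) (21.9285, 13.1303) (0, 19.2723) (0, 0) (28.2078, 0)]  |A|=405.112
8. ⊥bis P0·P7 via (8.595,25.58): [(27.8023, 3.5925) (21.9285, 13.1303) (0, 19.2723) (0, 0) (28.2078, 0)]  |A|=405.112
9. canonical 5-gon: [(27.8023, 3.5925) (21.9285, 13.1303) (0, 19.2723) (0, 0) (28.2078, 0)]
10. shoelace: 405.112

Area of P0's cell: 405.1120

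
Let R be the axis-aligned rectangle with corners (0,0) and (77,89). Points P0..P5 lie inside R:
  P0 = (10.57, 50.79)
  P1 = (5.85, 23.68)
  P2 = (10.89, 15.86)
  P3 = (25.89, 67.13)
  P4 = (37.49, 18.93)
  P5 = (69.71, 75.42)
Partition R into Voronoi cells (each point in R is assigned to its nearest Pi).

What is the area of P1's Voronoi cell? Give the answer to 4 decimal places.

Area of P1's cell: 343.5239

1. box [0,77]×[0,89]: [(0, 0) (77, 0) (77, 89) (0, 89)]
2. ⊥bis P1·P0 via (8.21,37.235): [(0, 38.6644) (0, 0) (77, 0) (77, 25.2583)]  |A|=2461.0235
3. ⊥bis P1·P2 via (8.37,19.77): [(29.671, 33.4985) (0, 38.6644) (0, 14.3755)]  |A|=360.3377
4. ⊥bis P1·P3 via (15.87,45.405): [(29.671, 33.4985) (0, 38.6644) (0, 14.3755)]  |A|=360.3377
5. ⊥bis P1·P4 via (21.67,21.305): [(22.8396, 29.0957) (23.6577, 34.5455) (0, 38.6644) (0, 14.3755)]  |A|=343.5239
6. ⊥bis P1·P5 via (37.78,49.55): [(22.8396, 29.0957) (23.6577, 34.5455) (0, 38.6644) (0, 14.3755)]  |A|=343.5239
7. canonical 4-gon: [(22.8396, 29.0957) (23.6577, 34.5455) (0, 38.6644) (0, 14.3755)]
8. shoelace: 343.5239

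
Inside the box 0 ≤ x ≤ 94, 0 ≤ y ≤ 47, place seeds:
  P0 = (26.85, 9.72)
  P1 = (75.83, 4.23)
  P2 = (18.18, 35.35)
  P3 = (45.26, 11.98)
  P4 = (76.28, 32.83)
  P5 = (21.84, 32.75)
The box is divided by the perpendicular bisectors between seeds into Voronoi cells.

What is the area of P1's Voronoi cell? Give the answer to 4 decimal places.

1. box [0,94]×[0,47]: [(0, 0) (94, 0) (94, 47) (0, 47)]
2. ⊥bis P1·P0 via (51.34,6.975): [(50.5582, 0) (94, 0) (94, 47) (55.8263, 47)]  |A|=1917.9652
3. ⊥bis P1·P2 via (47.005,19.79): [(54.2888, 33.2833) (50.5582, 0) (94, 0) (94, 47) (61.6932, 47)]  |A|=1877.7276
4. ⊥bis P1·P3 via (60.545,8.105): [(58.4902, 0) (94, 0) (94, 47) (70.4055, 47)]  |A|=1388.9493
5. ⊥bis P1·P4 via (76.055,18.53): [(63.239, 18.7316) (58.4902, 0) (94, 0) (94, 18.2476)]  |A|=613.2358
6. ⊥bis P1·P5 via (48.835,18.49): [(63.239, 18.7316) (58.4902, 0) (94, 0) (94, 18.2476)]  |A|=613.2358
7. canonical 4-gon: [(63.239, 18.7316) (58.4902, 0) (94, 0) (94, 18.2476)]
8. shoelace: 613.2358

Area of P1's cell: 613.2358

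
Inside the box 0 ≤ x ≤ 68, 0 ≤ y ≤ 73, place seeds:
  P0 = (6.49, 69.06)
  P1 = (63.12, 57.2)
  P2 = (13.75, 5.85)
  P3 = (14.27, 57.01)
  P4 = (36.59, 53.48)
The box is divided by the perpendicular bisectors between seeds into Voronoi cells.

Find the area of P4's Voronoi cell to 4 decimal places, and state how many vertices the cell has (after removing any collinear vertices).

1. box [0,68]×[0,73]: [(0, 0) (68, 0) (68, 73) (0, 73)]
2. ⊥bis P4·P0 via (21.54,61.27): [(0, 19.6555) (0, 0) (68, 0) (68, 73) (27.6115, 73)]  |A|=4227.538
3. ⊥bis P4·P1 via (49.855,55.34): [(0, 19.6555) (0, 0) (57.6147, 0) (47.3787, 73) (27.6115, 73)]  |A|=3095.7985
4. ⊥bis P4·P2 via (25.17,29.665): [(9.1558, 37.3443) (55.4941, 15.1237) (47.3787, 73) (27.6115, 73)]  |A|=1603.1858
5. ⊥bis P4·P3 via (25.43,55.245): [(21.6513, 31.3523) (55.4941, 15.1237) (47.3787, 73) (28.238, 73)]  |A|=1312.0805
6. canonical 4-gon: [(21.6513, 31.3523) (55.4941, 15.1237) (47.3787, 73) (28.238, 73)]
7. shoelace: 1312.0805

Area of P4's cell: 1312.0805 (4 vertices)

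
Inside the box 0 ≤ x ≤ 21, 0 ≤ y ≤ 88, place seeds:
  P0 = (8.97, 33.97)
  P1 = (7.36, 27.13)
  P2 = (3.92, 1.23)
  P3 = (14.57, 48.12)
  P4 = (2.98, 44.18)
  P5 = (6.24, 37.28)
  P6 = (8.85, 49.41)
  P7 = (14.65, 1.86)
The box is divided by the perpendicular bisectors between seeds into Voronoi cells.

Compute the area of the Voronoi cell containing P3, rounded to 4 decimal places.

Area of P3's cell: 283.7558

1. box [0,21]×[0,88]: [(0, 0) (21, 0) (21, 88) (0, 88)]
2. ⊥bis P3·P0 via (11.77,41.045): [(0, 45.7031) (21, 37.3921) (21, 88) (0, 88)]  |A|=975.5001
3. ⊥bis P3·P1 via (10.965,37.625): [(0, 45.7031) (21, 37.3921) (21, 88) (0, 88)]  |A|=975.5001
4. ⊥bis P3·P2 via (9.245,24.675): [(0, 45.7031) (21, 37.3921) (21, 88) (0, 88)]  |A|=975.5001
5. ⊥bis P3·P4 via (8.775,46.15): [(0, 71.9628) (10.3146, 41.621) (21, 37.3921) (21, 88) (0, 88)]  |A|=840.0707
6. ⊥bis P3·P5 via (10.405,42.7): [(0, 71.9628) (9.7862, 43.1755) (13.3962, 40.4014) (21, 37.3921) (21, 88) (0, 88)]  |A|=837.9977
7. ⊥bis P3·P6 via (11.71,48.765): [(10.3515, 42.7411) (13.3962, 40.4014) (21, 37.3921) (21, 88) (20.5585, 88)]  |A|=283.7558
8. ⊥bis P3·P7 via (14.61,24.99): [(10.3515, 42.7411) (13.3962, 40.4014) (21, 37.3921) (21, 88) (20.5585, 88)]  |A|=283.7558
9. canonical 5-gon: [(10.3515, 42.7411) (13.3962, 40.4014) (21, 37.3921) (21, 88) (20.5585, 88)]
10. shoelace: 283.7558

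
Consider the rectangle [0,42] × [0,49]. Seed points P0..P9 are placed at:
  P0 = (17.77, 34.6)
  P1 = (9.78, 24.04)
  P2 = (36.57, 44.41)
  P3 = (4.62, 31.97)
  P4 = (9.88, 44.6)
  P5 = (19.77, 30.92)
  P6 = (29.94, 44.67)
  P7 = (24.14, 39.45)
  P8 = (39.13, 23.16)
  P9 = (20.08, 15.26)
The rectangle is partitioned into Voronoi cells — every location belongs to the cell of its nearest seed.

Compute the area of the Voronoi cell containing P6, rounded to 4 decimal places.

1. box [0,42]×[0,49]: [(0, 0) (42, 0) (42, 49) (0, 49)]
2. ⊥bis P6·P0 via (23.855,39.635): [(42, 17.706) (42, 49) (16.106, 49)]  |A|=405.1632
3. ⊥bis P6·P1 via (19.86,34.355): [(42, 17.706) (42, 49) (16.106, 49)]  |A|=405.1632
4. ⊥bis P6·P2 via (33.255,44.54): [(32.646, 29.0107) (33.4299, 49) (16.106, 49)]  |A|=173.1464
5. ⊥bis P6·P3 via (17.28,38.32): [(32.646, 29.0107) (33.4299, 49) (16.106, 49)]  |A|=173.1464
6. ⊥bis P6·P4 via (19.91,44.635): [(19.9108, 44.4017) (32.646, 29.0107) (33.4299, 49) (19.8948, 49)]  |A|=164.4354
7. ⊥bis P6·P5 via (24.855,37.795): [(19.9108, 44.4017) (26.2017, 36.799) (32.7612, 31.9473) (33.4299, 49) (19.8948, 49)]  |A|=154.5248
8. ⊥bis P6·P7 via (27.04,42.06): [(32.9023, 35.5463) (33.4299, 49) (20.794, 49)]  |A|=84.9997
9. ⊥bis P6·P8 via (34.535,33.915): [(32.9023, 35.5463) (33.4299, 49) (20.794, 49)]  |A|=84.9997
10. ⊥bis P6·P9 via (25.01,29.965): [(32.9023, 35.5463) (33.4299, 49) (20.794, 49)]  |A|=84.9997
11. canonical 3-gon: [(32.9023, 35.5463) (33.4299, 49) (20.794, 49)]
12. shoelace: 84.9997

Area of P6's cell: 84.9997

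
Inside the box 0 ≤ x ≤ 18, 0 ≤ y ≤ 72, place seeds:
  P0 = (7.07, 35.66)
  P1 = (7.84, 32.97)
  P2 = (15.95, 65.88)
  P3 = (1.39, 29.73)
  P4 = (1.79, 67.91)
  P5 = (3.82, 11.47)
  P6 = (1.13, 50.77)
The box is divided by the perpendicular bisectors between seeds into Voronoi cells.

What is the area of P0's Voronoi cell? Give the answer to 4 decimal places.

1. box [0,18]×[0,72]: [(0, 0) (18, 0) (18, 72) (0, 72)]
2. ⊥bis P0·P1 via (7.455,34.315): [(0, 32.181) (18, 37.3335) (18, 72) (0, 72)]  |A|=670.3695
3. ⊥bis P0·P2 via (11.51,50.77): [(0, 54.1522) (0, 32.181) (18, 37.3335) (18, 48.8629)]  |A|=301.5054
4. ⊥bis P0·P3 via (4.23,32.695): [(0, 54.1522) (0, 36.7467) (3.6699, 33.2315) (18, 37.3335) (18, 48.8629)]  |A|=293.1278
5. ⊥bis P0·P4 via (4.43,51.785): [(6.7585, 52.1662) (0, 51.0597) (0, 36.7467) (3.6699, 33.2315) (18, 37.3335) (18, 48.8629)]  |A|=282.6778
6. ⊥bis P0·P5 via (5.445,23.565): [(6.7585, 52.1662) (0, 51.0597) (0, 36.7467) (3.6699, 33.2315) (18, 37.3335) (18, 48.8629)]  |A|=282.6778
7. ⊥bis P0·P6 via (4.1,43.215): [(0, 41.6032) (0, 36.7467) (3.6699, 33.2315) (18, 37.3335) (18, 48.6793)]  |A|=178.5348
8. canonical 5-gon: [(0, 41.6032) (0, 36.7467) (3.6699, 33.2315) (18, 37.3335) (18, 48.6793)]
9. shoelace: 178.5348

Area of P0's cell: 178.5348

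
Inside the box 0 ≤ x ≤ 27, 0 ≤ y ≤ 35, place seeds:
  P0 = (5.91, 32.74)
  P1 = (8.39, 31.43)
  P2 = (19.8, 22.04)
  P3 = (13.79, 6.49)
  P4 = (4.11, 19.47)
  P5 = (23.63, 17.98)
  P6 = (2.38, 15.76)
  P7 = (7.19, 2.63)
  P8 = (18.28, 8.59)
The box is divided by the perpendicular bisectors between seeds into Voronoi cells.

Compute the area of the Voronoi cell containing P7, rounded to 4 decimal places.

1. box [0,27]×[0,35]: [(0, 0) (27, 0) (27, 35) (0, 35)]
2. ⊥bis P7·P0 via (6.55,17.685): [(0, 17.4066) (0, 0) (27, 0) (27, 18.5543)]  |A|=485.4722
3. ⊥bis P7·P1 via (7.79,17.03): [(0, 17.3546) (0, 0) (27, 0) (27, 16.2296)]  |A|=453.3862
4. ⊥bis P7·P2 via (13.495,12.335): [(6.1639, 17.0978) (0, 17.3546) (0, 0) (27, 0) (27, 3.5613)]  |A|=321.4072
5. ⊥bis P7·P3 via (10.49,4.56): [(3.0822, 17.2262) (0, 17.3546) (0, 0) (13.1569, 0)]  |A|=140.0668
6. ⊥bis P7·P4 via (5.65,11.05): [(6.5934, 11.2225) (0, 10.0166) (0, 0) (13.1569, 0)]  |A|=106.8489
7. ⊥bis P7·P5 via (15.41,10.305): [(6.5934, 11.2225) (0, 10.0166) (0, 0) (13.1569, 0)]  |A|=106.8489
8. ⊥bis P7·P6 via (4.785,9.195): [(7.2509, 10.0984) (0, 7.4421) (0, 0) (13.1569, 0)]  |A|=93.4124
9. ⊥bis P7·P8 via (12.735,5.61): [(7.2509, 10.0984) (0, 7.4421) (0, 0) (13.1569, 0)]  |A|=93.4124
10. canonical 4-gon: [(7.2509, 10.0984) (0, 7.4421) (0, 0) (13.1569, 0)]
11. shoelace: 93.4124

Area of P7's cell: 93.4124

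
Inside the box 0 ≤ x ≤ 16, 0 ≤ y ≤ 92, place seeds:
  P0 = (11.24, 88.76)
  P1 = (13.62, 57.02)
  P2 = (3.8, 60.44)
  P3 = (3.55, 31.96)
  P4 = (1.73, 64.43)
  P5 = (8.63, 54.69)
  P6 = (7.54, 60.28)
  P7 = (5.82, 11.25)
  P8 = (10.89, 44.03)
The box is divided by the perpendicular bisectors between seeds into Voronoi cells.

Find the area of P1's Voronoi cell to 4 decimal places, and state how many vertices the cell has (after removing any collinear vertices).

Area of P1's cell: 63.1653 (4 vertices)

1. box [0,16]×[0,92]: [(0, 0) (16, 0) (16, 92) (0, 92)]
2. ⊥bis P1·P0 via (12.43,72.89): [(0, 71.9579) (0, 0) (16, 0) (16, 73.1577)]  |A|=1160.9251
3. ⊥bis P1·P2 via (8.71,58.73): [(13.674, 72.9833) (0, 33.7206) (0, 0) (16, 0) (16, 73.1577)]  |A|=899.4968
4. ⊥bis P1·P3 via (8.585,44.49): [(13.674, 72.9833) (4.3441, 46.1941) (16, 41.5104) (16, 73.1577)]  |A|=214.7807
5. ⊥bis P1·P4 via (7.675,60.725): [(15.3949, 73.1123) (11.5959, 67.0165) (4.3441, 46.1941) (16, 41.5104) (16, 73.1577)]  |A|=209.7804
6. ⊥bis P1·P5 via (11.125,55.855): [(15.3949, 73.1123) (11.5959, 67.0165) (9.1682, 60.0457) (16, 45.4145) (16, 73.1577)]  |A|=104.4209
7. ⊥bis P1·P6 via (10.58,58.65): [(10.1737, 57.8923) (16, 45.4145) (16, 68.7585)]  |A|=68.0041
8. ⊥bis P1·P7 via (9.72,34.135): [(10.1737, 57.8923) (16, 45.4145) (16, 68.7585)]  |A|=68.0041
9. ⊥bis P1·P8 via (12.255,50.525): [(10.1737, 57.8923) (13.7616, 50.2084) (16, 49.7379) (16, 68.7585)]  |A|=63.1653
10. canonical 4-gon: [(10.1737, 57.8923) (13.7616, 50.2084) (16, 49.7379) (16, 68.7585)]
11. shoelace: 63.1653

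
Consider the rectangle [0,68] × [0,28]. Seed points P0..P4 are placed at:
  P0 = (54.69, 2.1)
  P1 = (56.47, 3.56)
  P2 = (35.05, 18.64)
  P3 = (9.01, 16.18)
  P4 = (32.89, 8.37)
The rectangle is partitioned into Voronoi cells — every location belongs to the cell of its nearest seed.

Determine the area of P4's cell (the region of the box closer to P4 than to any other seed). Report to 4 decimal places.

1. box [0,68]×[0,28]: [(0, 0) (68, 0) (68, 28) (0, 28)]
2. ⊥bis P4·P0 via (43.79,5.235): [(0, 0) (42.2843, 0) (50.3375, 28) (0, 28)]  |A|=1296.7064
3. ⊥bis P4·P1 via (44.68,5.965): [(0, 0) (42.2843, 0) (46.3388, 14.0967) (49.1748, 28) (0, 28)]  |A|=1288.6237
4. ⊥bis P4·P2 via (33.97,13.505): [(0, 20.6496) (0, 0) (42.2843, 0) (45.4728, 11.0857)]  |A|=703.8737
5. ⊥bis P4·P3 via (20.95,12.275): [(22.1643, 15.988) (16.9354, 0) (42.2843, 0) (45.4728, 11.0857)]  |A|=339.6495
6. canonical 4-gon: [(22.1643, 15.988) (16.9354, 0) (42.2843, 0) (45.4728, 11.0857)]
7. shoelace: 339.6495

Area of P4's cell: 339.6495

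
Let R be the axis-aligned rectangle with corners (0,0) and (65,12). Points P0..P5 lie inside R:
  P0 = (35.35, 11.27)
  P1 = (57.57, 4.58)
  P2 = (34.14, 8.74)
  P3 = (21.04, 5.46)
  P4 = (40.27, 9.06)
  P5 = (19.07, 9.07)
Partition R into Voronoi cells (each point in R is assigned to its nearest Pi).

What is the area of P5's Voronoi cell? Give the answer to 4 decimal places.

1. box [0,65]×[0,12]: [(0, 0) (65, 0) (65, 12) (0, 12)]
2. ⊥bis P5·P0 via (27.21,10.17): [(0, 0) (28.5843, 0) (26.9627, 12) (0, 12)]  |A|=333.2822
3. ⊥bis P5·P1 via (38.32,6.825): [(0, 0) (28.5843, 0) (26.9627, 12) (0, 12)]  |A|=333.2822
4. ⊥bis P5·P2 via (26.605,8.905): [(0, 0) (26.41, 0) (26.6728, 12) (0, 12)]  |A|=318.4966
5. ⊥bis P5·P3 via (20.055,7.265): [(0, 0) (6.742, 0) (26.6479, 10.8628) (26.6728, 12) (0, 12)]  |A|=211.672
6. ⊥bis P5·P4 via (29.67,9.065): [(0, 0) (6.742, 0) (26.6479, 10.8628) (26.6728, 12) (0, 12)]  |A|=211.672
7. canonical 5-gon: [(0, 0) (6.742, 0) (26.6479, 10.8628) (26.6728, 12) (0, 12)]
8. shoelace: 211.672

Area of P5's cell: 211.6720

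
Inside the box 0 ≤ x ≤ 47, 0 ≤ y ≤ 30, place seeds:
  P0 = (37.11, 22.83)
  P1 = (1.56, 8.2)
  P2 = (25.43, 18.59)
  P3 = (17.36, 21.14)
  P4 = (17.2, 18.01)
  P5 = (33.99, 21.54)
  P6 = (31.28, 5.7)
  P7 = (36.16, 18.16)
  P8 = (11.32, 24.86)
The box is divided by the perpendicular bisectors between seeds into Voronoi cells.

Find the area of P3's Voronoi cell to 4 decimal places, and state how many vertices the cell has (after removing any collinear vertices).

1. box [0,47]×[0,30]: [(0, 0) (47, 0) (47, 30) (0, 30)]
2. ⊥bis P3·P0 via (27.235,21.985): [(0, 0) (29.1162, 0) (26.5492, 30) (0, 30)]  |A|=834.9811
3. ⊥bis P3·P1 via (9.46,14.67): [(0, 26.2209) (21.4745, 0) (29.1162, 0) (26.5492, 30) (0, 30)]  |A|=553.4407
4. ⊥bis P3·P2 via (21.395,19.865): [(0, 26.2209) (16.8877, 5.6007) (24.5975, 30) (0, 30)]  |A|=331.9921
5. ⊥bis P3·P4 via (17.28,19.575): [(0, 26.2209) (4.9257, 20.2065) (21.2394, 19.3726) (24.5975, 30) (0, 30)]  |A|=217.8415
6. ⊥bis P3·P5 via (25.675,21.34): [(0, 26.2209) (4.9257, 20.2065) (21.2394, 19.3726) (24.5975, 30) (0, 30)]  |A|=217.8415
7. ⊥bis P3·P6 via (24.32,13.42): [(0, 26.2209) (4.9257, 20.2065) (21.2394, 19.3726) (24.5975, 30) (0, 30)]  |A|=217.8415
8. ⊥bis P3·P7 via (26.76,19.65): [(0, 26.2209) (4.9257, 20.2065) (21.2394, 19.3726) (24.5975, 30) (0, 30)]  |A|=217.8415
9. ⊥bis P3·P8 via (14.34,23): [(12.3847, 19.8252) (21.2394, 19.3726) (24.5975, 30) (18.6513, 30)]  |A|=78.0622
10. canonical 4-gon: [(12.3847, 19.8252) (21.2394, 19.3726) (24.5975, 30) (18.6513, 30)]
11. shoelace: 78.0622

Area of P3's cell: 78.0622 (4 vertices)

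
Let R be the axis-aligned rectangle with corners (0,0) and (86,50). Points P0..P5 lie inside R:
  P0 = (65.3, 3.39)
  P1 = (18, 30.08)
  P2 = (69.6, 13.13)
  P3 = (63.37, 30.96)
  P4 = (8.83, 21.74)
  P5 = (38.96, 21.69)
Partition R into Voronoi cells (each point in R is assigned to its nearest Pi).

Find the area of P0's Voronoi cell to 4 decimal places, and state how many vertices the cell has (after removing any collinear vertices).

Area of P0's cell: 308.6039 (4 vertices)

1. box [0,86]×[0,50]: [(0, 0) (86, 0) (86, 50) (0, 50)]
2. ⊥bis P0·P1 via (41.65,16.735): [(32.2069, 0) (86, 0) (86, 50) (60.4205, 50)]  |A|=1984.3152
3. ⊥bis P0·P2 via (67.45,8.26): [(42.9669, 19.0688) (32.2069, 0) (86, 0) (86, 0.0706)]  |A|=514.4024
4. ⊥bis P0·P3 via (64.335,17.175): [(49.5939, 16.1431) (40.9756, 15.5398) (32.2069, 0) (86, 0) (86, 0.0706)]  |A|=499.7959
5. ⊥bis P0·P4 via (37.065,12.565): [(49.5939, 16.1431) (40.9756, 15.5398) (34.0344, 3.2386) (32.982, 0) (86, 0) (86, 0.0706)]  |A|=498.5408
6. ⊥bis P0·P5 via (52.13,12.54): [(53.4504, 14.4405) (43.4177, 0) (86, 0) (86, 0.0706)]  |A|=308.6039
7. canonical 4-gon: [(53.4504, 14.4405) (43.4177, 0) (86, 0) (86, 0.0706)]
8. shoelace: 308.6039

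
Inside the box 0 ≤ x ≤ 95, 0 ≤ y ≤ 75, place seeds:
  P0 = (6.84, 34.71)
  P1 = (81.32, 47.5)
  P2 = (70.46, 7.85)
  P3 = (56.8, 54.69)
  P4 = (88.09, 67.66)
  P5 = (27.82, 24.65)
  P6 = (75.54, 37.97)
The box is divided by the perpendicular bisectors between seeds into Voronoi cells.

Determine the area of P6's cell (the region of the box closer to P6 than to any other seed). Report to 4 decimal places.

1. box [0,95]×[0,75]: [(0, 0) (95, 0) (95, 75) (0, 75)]
2. ⊥bis P6·P0 via (41.19,36.34): [(42.9144, 0) (95, 0) (95, 75) (39.3555, 75)]  |A|=4039.8784
3. ⊥bis P6·P1 via (78.43,42.735): [(39.774, 66.1801) (42.9144, 0) (95, 0) (95, 32.6852)]  |A|=2626.0499
4. ⊥bis P6·P2 via (73,22.91): [(39.774, 66.1801) (41.5758, 28.21) (95, 19.1995) (95, 32.6852)]  |A|=1378.5246
5. ⊥bis P6·P3 via (66.17,46.33): [(68.3935, 48.8222) (48.9009, 26.9745) (95, 19.1995) (95, 32.6852)]  |A|=758.7599
6. ⊥bis P6·P4 via (81.815,52.815): [(68.3935, 48.8222) (48.9009, 26.9745) (95, 19.1995) (95, 32.6852)]  |A|=758.7599
7. ⊥bis P6·P5 via (51.68,31.31): [(68.3935, 48.8222) (51.9395, 30.3803) (53.0872, 26.2685) (95, 19.1995) (95, 32.6852)]  |A|=750.5583
8. canonical 5-gon: [(68.3935, 48.8222) (51.9395, 30.3803) (53.0872, 26.2685) (95, 19.1995) (95, 32.6852)]
9. shoelace: 750.5583

Area of P6's cell: 750.5583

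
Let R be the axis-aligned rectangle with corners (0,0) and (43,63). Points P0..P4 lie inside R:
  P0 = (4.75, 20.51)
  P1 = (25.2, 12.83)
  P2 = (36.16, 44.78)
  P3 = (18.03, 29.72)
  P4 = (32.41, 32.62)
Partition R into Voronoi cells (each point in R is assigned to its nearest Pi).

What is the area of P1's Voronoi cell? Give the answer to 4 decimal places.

1. box [0,43]×[0,63]: [(0, 0) (43, 0) (43, 63) (0, 63)]
2. ⊥bis P1·P0 via (14.975,16.67): [(8.7146, 0) (43, 0) (43, 63) (32.3742, 63)]  |A|=1414.7023
3. ⊥bis P1·P2 via (30.68,28.805): [(20.8045, 32.1926) (8.7146, 0) (43, 0) (43, 24.5788)]  |A|=824.6381
4. ⊥bis P1·P3 via (21.615,21.275): [(35.4768, 27.1595) (15.7731, 18.795) (8.7146, 0) (43, 0) (43, 24.5788)]  |A|=713.6891
5. ⊥bis P1·P4 via (28.805,22.725): [(26.7739, 23.465) (15.7731, 18.795) (8.7146, 0) (43, 0) (43, 17.5534)]  |A|=631.5644
6. canonical 5-gon: [(26.7739, 23.465) (15.7731, 18.795) (8.7146, 0) (43, 0) (43, 17.5534)]
7. shoelace: 631.5644

Area of P1's cell: 631.5644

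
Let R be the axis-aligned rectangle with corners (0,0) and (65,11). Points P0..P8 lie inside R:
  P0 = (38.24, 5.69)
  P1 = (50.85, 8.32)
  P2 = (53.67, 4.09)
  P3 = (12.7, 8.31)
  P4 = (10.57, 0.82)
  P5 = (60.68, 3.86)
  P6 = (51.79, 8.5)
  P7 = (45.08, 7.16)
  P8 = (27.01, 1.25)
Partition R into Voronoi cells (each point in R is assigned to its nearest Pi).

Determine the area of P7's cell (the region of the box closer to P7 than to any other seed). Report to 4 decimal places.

1. box [0,65]×[0,11]: [(0, 0) (65, 0) (65, 11) (0, 11)]
2. ⊥bis P7·P0 via (41.66,6.425): [(43.0408, 0) (65, 0) (65, 11) (40.6768, 11)]  |A|=254.5533
3. ⊥bis P7·P1 via (47.965,7.74): [(43.0408, 0) (49.521, 0) (47.3096, 11) (40.6768, 11)]  |A|=72.1219
4. ⊥bis P7·P2 via (49.375,5.625): [(43.0408, 0) (47.3647, 0) (48.7447, 3.8615) (47.3096, 11) (40.6768, 11)]  |A|=67.9585
5. ⊥bis P7·P3 via (28.89,7.735): [(43.0408, 0) (47.3647, 0) (48.7447, 3.8615) (47.3096, 11) (40.6768, 11)]  |A|=67.9585
6. ⊥bis P7·P4 via (27.825,3.99): [(43.0408, 0) (47.3647, 0) (48.7447, 3.8615) (47.3096, 11) (40.6768, 11)]  |A|=67.9585
7. ⊥bis P7·P5 via (52.88,5.51): [(43.0408, 0) (47.3647, 0) (48.7447, 3.8615) (47.3096, 11) (40.6768, 11)]  |A|=67.9585
8. ⊥bis P7·P6 via (48.435,7.83): [(43.0408, 0) (47.3647, 0) (48.7447, 3.8615) (47.3096, 11) (40.6768, 11)]  |A|=67.9585
9. ⊥bis P7·P8 via (36.045,4.205): [(43.0408, 0) (47.3647, 0) (48.7447, 3.8615) (47.3096, 11) (40.6768, 11)]  |A|=67.9585
10. canonical 5-gon: [(43.0408, 0) (47.3647, 0) (48.7447, 3.8615) (47.3096, 11) (40.6768, 11)]
11. shoelace: 67.9585

Area of P7's cell: 67.9585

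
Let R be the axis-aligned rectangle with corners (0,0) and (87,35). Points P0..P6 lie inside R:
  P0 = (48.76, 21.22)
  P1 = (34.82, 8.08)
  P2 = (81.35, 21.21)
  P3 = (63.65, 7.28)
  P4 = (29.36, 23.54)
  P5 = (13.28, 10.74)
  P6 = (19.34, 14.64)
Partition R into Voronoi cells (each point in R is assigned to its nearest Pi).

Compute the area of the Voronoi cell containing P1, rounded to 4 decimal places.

1. box [0,87]×[0,35]: [(0, 0) (87, 0) (87, 35) (0, 35)]
2. ⊥bis P1·P0 via (41.79,14.65): [(0, 0) (55.5993, 0) (22.6079, 35) (0, 35)]  |A|=1368.6245
3. ⊥bis P1·P2 via (58.085,14.645): [(0, 0) (55.5993, 0) (22.6079, 35) (0, 35)]  |A|=1368.6245
4. ⊥bis P1·P3 via (49.235,7.68): [(0, 0) (49.0219, 0) (49.21, 6.7783) (22.6079, 35) (0, 35)]  |A|=1346.3329
5. ⊥bis P1·P4 via (32.09,15.81): [(0, 4.4768) (0, 0) (49.0219, 0) (49.21, 6.7783) (38.547, 18.0904)]  |A|=566.8989
6. ⊥bis P1·P5 via (24.05,9.41): [(24.5097, 13.1329) (22.8879, 0) (49.0219, 0) (49.21, 6.7783) (38.547, 18.0904)]  |A|=361.744
7. ⊥bis P1·P6 via (27.08,11.36): [(28.4159, 14.5124) (23.1437, 2.0714) (22.8879, 0) (49.0219, 0) (49.21, 6.7783) (38.547, 18.0904)]  |A|=341.0822
8. canonical 6-gon: [(28.4159, 14.5124) (23.1437, 2.0714) (22.8879, 0) (49.0219, 0) (49.21, 6.7783) (38.547, 18.0904)]
9. shoelace: 341.0822

Area of P1's cell: 341.0822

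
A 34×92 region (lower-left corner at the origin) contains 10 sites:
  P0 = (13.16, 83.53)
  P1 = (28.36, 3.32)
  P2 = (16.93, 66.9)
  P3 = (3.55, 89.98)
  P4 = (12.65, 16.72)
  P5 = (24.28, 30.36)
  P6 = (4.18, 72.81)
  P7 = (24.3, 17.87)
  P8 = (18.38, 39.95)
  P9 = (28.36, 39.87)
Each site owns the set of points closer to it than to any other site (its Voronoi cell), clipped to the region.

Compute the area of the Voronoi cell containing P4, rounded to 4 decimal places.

Area of P4's cell: 515.5394

1. box [0,34]×[0,92]: [(0, 0) (34, 0) (34, 92) (0, 92)]
2. ⊥bis P4·P0 via (12.905,50.125): [(0, 50.2235) (0, 0) (34, 0) (34, 49.964)]  |A|=1703.1872
3. ⊥bis P4·P1 via (20.505,10.02): [(0, 50.2235) (0, 0) (11.9583, 0) (34, 25.8414) (34, 49.964)]  |A|=1418.3938
4. ⊥bis P4·P2 via (14.79,41.81): [(0, 43.0715) (0, 0) (11.9583, 0) (34, 25.8414) (34, 40.1715)]  |A|=1130.3377
5. ⊥bis P4·P3 via (8.1,53.35): [(0, 43.0715) (0, 0) (11.9583, 0) (34, 25.8414) (34, 40.1715)]  |A|=1130.3377
6. ⊥bis P4·P5 via (18.465,23.54): [(0, 39.284) (0, 0) (11.9583, 0) (26.3225, 16.8404)]  |A|=617.718
7. ⊥bis P4·P6 via (8.415,44.765): [(0, 39.284) (0, 0) (11.9583, 0) (26.3225, 16.8404)]  |A|=617.718
8. ⊥bis P4·P7 via (18.475,17.295): [(17.8028, 24.1046) (0, 39.284) (0, 0) (11.9583, 0) (19.3292, 8.6415)]  |A|=557.3916
9. ⊥bis P4·P8 via (15.515,28.335): [(17.8028, 24.1046) (11.7529, 29.263) (0, 32.162) (0, 0) (11.9583, 0) (19.3292, 8.6415)]  |A|=515.5394
10. ⊥bis P4·P9 via (20.505,28.295): [(17.8028, 24.1046) (11.7529, 29.263) (0, 32.162) (0, 0) (11.9583, 0) (19.3292, 8.6415)]  |A|=515.5394
11. canonical 6-gon: [(17.8028, 24.1046) (11.7529, 29.263) (0, 32.162) (0, 0) (11.9583, 0) (19.3292, 8.6415)]
12. shoelace: 515.5394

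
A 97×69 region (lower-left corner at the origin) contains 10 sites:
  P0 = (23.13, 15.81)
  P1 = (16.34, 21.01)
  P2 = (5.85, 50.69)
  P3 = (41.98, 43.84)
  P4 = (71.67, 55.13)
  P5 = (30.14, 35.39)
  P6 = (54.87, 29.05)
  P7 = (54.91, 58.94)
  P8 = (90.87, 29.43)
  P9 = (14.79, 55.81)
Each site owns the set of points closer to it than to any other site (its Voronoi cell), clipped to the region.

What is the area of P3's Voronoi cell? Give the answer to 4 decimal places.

1. box [0,97]×[0,69]: [(0, 0) (97, 0) (97, 69) (0, 69)]
2. ⊥bis P3·P0 via (32.555,29.825): [(0, 51.718) (76.9049, 0) (97, 0) (97, 69) (0, 69)]  |A|=4704.3161
3. ⊥bis P3·P1 via (29.16,32.425): [(0, 65.1741) (29.8633, 31.6352) (76.9049, 0) (97, 0) (97, 69) (0, 69)]  |A|=4503.3947
4. ⊥bis P3·P2 via (23.915,47.265): [(22.5161, 39.8866) (29.8633, 31.6352) (76.9049, 0) (97, 0) (97, 69) (28.0358, 69)]  |A|=4052.2145
5. ⊥bis P3·P4 via (56.825,49.485): [(22.5161, 39.8866) (29.8633, 31.6352) (75.2085, 1.1408) (49.4042, 69) (28.0358, 69)]  |A|=1674.038
6. ⊥bis P3·P5 via (36.06,39.615): [(25.3182, 54.6662) (52.7298, 16.2576) (75.2085, 1.1408) (49.4042, 69) (28.0358, 69)]  |A|=1379.8097
7. ⊥bis P3·P6 via (48.425,36.445): [(25.3182, 54.6662) (42.1965, 31.0166) (58.4584, 45.1895) (49.4042, 69) (28.0358, 69)]  |A|=816.6856
8. ⊥bis P3·P7 via (48.445,51.39): [(28.014, 68.8849) (25.3182, 54.6662) (42.1965, 31.0166) (57.0845, 43.9921)]  |A|=525.774
9. ⊥bis P3·P8 via (66.425,36.635): [(28.014, 68.8849) (25.3182, 54.6662) (42.1965, 31.0166) (57.0845, 43.9921)]  |A|=525.774
10. ⊥bis P3·P9 via (28.385,49.825): [(34.3771, 63.4362) (28.5331, 50.1615) (42.1965, 31.0166) (57.0845, 43.9921)]  |A|=438.6907
11. canonical 4-gon: [(34.3771, 63.4362) (28.5331, 50.1615) (42.1965, 31.0166) (57.0845, 43.9921)]
12. shoelace: 438.6907

Area of P3's cell: 438.6907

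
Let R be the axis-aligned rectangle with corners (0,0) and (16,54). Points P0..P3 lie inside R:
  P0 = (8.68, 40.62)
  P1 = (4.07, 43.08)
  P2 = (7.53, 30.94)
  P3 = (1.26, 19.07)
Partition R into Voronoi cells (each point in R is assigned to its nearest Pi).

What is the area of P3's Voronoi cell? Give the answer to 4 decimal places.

1. box [0,16]×[0,54]: [(0, 0) (16, 0) (16, 54) (0, 54)]
2. ⊥bis P3·P0 via (4.97,29.845): [(0, 31.5562) (0, 0) (16, 0) (16, 26.0472)]  |A|=460.8276
3. ⊥bis P3·P1 via (2.665,31.075): [(0.7451, 31.2997) (0, 31.3869) (0, 0) (16, 0) (16, 26.0472)]  |A|=460.7645
4. ⊥bis P3·P2 via (4.395,25.005): [(0, 27.3265) (0, 0) (16, 0) (16, 18.875)]  |A|=369.6121
5. canonical 4-gon: [(0, 27.3265) (0, 0) (16, 0) (16, 18.875)]
6. shoelace: 369.6121

Area of P3's cell: 369.6121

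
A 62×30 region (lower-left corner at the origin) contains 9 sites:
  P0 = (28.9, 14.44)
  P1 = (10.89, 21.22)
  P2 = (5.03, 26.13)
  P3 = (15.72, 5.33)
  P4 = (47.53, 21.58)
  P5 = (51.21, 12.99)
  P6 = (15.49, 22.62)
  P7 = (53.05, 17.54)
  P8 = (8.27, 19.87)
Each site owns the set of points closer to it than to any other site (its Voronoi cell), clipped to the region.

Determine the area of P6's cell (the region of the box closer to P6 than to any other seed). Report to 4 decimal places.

Area of P6's cell: 176.7663

1. box [0,62]×[0,30]: [(0, 0) (62, 0) (62, 30) (0, 30)]
2. ⊥bis P6·P0 via (22.195,18.53): [(0, 0) (10.8918, 0) (29.1916, 30) (0, 30)]  |A|=601.2518
3. ⊥bis P6·P1 via (13.19,21.92): [(16.8757, 9.8098) (29.1916, 30) (10.7309, 30)]  |A|=186.3634
4. ⊥bis P6·P2 via (10.26,24.375): [(11.4047, 27.7861) (16.8757, 9.8098) (29.1916, 30) (12.1475, 30)]  |A|=184.7952
5. ⊥bis P6·P3 via (15.605,13.975): [(11.4047, 27.7861) (15.608, 13.975) (19.4477, 14.0261) (29.1916, 30) (12.1475, 30)]  |A|=176.7663
6. ⊥bis P6·P4 via (31.51,22.1): [(11.4047, 27.7861) (15.608, 13.975) (19.4477, 14.0261) (29.1916, 30) (12.1475, 30)]  |A|=176.7663
7. ⊥bis P6·P5 via (33.35,17.805): [(11.4047, 27.7861) (15.608, 13.975) (19.4477, 14.0261) (29.1916, 30) (12.1475, 30)]  |A|=176.7663
8. ⊥bis P6·P7 via (34.27,20.08): [(11.4047, 27.7861) (15.608, 13.975) (19.4477, 14.0261) (29.1916, 30) (12.1475, 30)]  |A|=176.7663
9. ⊥bis P6·P8 via (11.88,21.245): [(11.4047, 27.7861) (15.608, 13.975) (19.4477, 14.0261) (29.1916, 30) (12.1475, 30)]  |A|=176.7663
10. canonical 5-gon: [(11.4047, 27.7861) (15.608, 13.975) (19.4477, 14.0261) (29.1916, 30) (12.1475, 30)]
11. shoelace: 176.7663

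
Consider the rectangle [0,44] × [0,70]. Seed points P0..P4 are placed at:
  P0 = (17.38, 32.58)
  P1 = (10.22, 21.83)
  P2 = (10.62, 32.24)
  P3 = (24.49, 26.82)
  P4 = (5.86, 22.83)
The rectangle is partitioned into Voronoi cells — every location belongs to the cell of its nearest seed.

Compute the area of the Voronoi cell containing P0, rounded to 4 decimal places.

Area of P0's cell: 935.8771

1. box [0,44]×[0,70]: [(0, 0) (44, 0) (44, 70) (0, 70)]
2. ⊥bis P0·P1 via (13.8,27.205): [(0, 36.3964) (44, 7.0904) (44, 70) (0, 70)]  |A|=2123.2896
3. ⊥bis P0·P2 via (14,32.41): [(14.2778, 26.8868) (44, 7.0904) (44, 70) (12.1094, 70)]  |A|=1622.36
4. ⊥bis P0·P3 via (20.935,29.7): [(14.2778, 26.8868) (17.1215, 24.9927) (44, 58.1709) (44, 70) (12.1094, 70)]  |A|=935.8771
5. ⊥bis P0·P4 via (11.62,27.705): [(14.2778, 26.8868) (17.1215, 24.9927) (44, 58.1709) (44, 70) (12.1094, 70)]  |A|=935.8771
6. canonical 5-gon: [(14.2778, 26.8868) (17.1215, 24.9927) (44, 58.1709) (44, 70) (12.1094, 70)]
7. shoelace: 935.8771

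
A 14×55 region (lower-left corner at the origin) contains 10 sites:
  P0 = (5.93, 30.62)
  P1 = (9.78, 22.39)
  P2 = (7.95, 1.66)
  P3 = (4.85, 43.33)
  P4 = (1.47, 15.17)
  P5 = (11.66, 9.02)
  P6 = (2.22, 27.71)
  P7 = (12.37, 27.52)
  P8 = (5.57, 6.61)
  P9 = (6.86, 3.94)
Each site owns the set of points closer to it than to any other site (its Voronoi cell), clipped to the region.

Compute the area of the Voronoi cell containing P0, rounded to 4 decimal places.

1. box [0,14]×[0,55]: [(0, 0) (14, 0) (14, 55) (0, 55)]
2. ⊥bis P0·P1 via (7.855,26.505): [(0, 22.8304) (14, 29.3796) (14, 55) (0, 55)]  |A|=404.5296
3. ⊥bis P0·P2 via (6.94,16.14): [(0, 22.8304) (14, 29.3796) (14, 55) (0, 55)]  |A|=404.5296
4. ⊥bis P0·P3 via (5.39,36.975): [(0, 36.517) (0, 22.8304) (14, 29.3796) (14, 37.7066)]  |A|=154.0949
5. ⊥bis P0·P4 via (3.7,22.895): [(0, 36.517) (0, 23.9631) (1.4973, 23.5309) (14, 29.3796) (14, 37.7066)]  |A|=153.2469
6. ⊥bis P0·P5 via (8.795,19.82): [(0, 36.517) (0, 23.9631) (1.4973, 23.5309) (14, 29.3796) (14, 37.7066)]  |A|=153.2469
7. ⊥bis P0·P6 via (4.075,29.165): [(0, 36.517) (0, 34.3603) (6.616, 25.9254) (14, 29.3796) (14, 37.7066)]  |A|=115.954
8. ⊥bis P0·P7 via (9.15,29.07): [(13.2778, 37.6452) (0, 36.517) (0, 34.3603) (6.616, 25.9254) (7.9328, 26.5414)]  |A|=86.8479
9. ⊥bis P0·P8 via (5.75,18.615): [(13.2778, 37.6452) (0, 36.517) (0, 34.3603) (6.616, 25.9254) (7.9328, 26.5414)]  |A|=86.8479
10. ⊥bis P0·P9 via (6.395,17.28): [(13.2778, 37.6452) (0, 36.517) (0, 34.3603) (6.616, 25.9254) (7.9328, 26.5414)]  |A|=86.8479
11. canonical 5-gon: [(13.2778, 37.6452) (0, 36.517) (0, 34.3603) (6.616, 25.9254) (7.9328, 26.5414)]
12. shoelace: 86.8479

Area of P0's cell: 86.8479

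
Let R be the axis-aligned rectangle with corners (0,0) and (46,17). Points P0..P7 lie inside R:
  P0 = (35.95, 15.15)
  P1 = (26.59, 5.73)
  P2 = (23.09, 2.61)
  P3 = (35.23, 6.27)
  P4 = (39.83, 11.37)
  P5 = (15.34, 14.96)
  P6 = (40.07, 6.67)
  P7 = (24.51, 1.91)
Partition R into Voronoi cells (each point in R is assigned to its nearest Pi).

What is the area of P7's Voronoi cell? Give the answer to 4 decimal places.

1. box [0,46]×[0,17]: [(0, 0) (46, 0) (46, 17) (0, 17)]
2. ⊥bis P7·P0 via (30.23,8.53): [(0, 0) (40.1021, 0) (20.4273, 17) (0, 17)]  |A|=514.5002
3. ⊥bis P7·P1 via (25.55,3.82): [(0, 0) (32.5656, 0) (1.3444, 17) (0, 17)]  |A|=288.235
4. ⊥bis P7·P2 via (23.8,2.26): [(22.6859, 0) (32.5656, 0) (24.7766, 4.2411)]  |A|=20.9504
5. ⊥bis P7·P3 via (29.87,4.09): [(22.6859, 0) (31.5335, 0) (31.2399, 0.7218) (24.7766, 4.2411)]  |A|=20.5779
6. ⊥bis P7·P4 via (32.17,6.64): [(22.6859, 0) (31.5335, 0) (31.2399, 0.7218) (24.7766, 4.2411)]  |A|=20.5779
7. ⊥bis P7·P5 via (19.925,8.435): [(22.6859, 0) (31.5335, 0) (31.2399, 0.7218) (24.7766, 4.2411)]  |A|=20.5779
8. ⊥bis P7·P6 via (32.29,4.29): [(22.6859, 0) (31.5335, 0) (31.2399, 0.7218) (24.7766, 4.2411)]  |A|=20.5779
9. canonical 4-gon: [(22.6859, 0) (31.5335, 0) (31.2399, 0.7218) (24.7766, 4.2411)]
10. shoelace: 20.5779

Area of P7's cell: 20.5779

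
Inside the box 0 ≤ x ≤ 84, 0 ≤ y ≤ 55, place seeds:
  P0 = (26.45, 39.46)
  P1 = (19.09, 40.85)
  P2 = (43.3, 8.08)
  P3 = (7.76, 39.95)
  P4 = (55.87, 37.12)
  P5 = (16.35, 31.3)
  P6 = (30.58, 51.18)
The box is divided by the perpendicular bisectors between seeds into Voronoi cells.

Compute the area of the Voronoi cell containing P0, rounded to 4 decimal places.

1. box [0,84]×[0,55]: [(0, 0) (84, 0) (84, 55) (0, 55)]
2. ⊥bis P0·P1 via (22.77,40.155): [(15.1864, 0) (84, 0) (84, 55) (25.5736, 55)]  |A|=3499.1004
3. ⊥bis P0·P2 via (34.875,23.77): [(17.9602, 14.6873) (84, 50.1485) (84, 55) (25.5736, 55)]  |A|=1337.8591
4. ⊥bis P0·P3 via (17.105,39.705): [(17.9602, 14.6873) (84, 50.1485) (84, 55) (25.5736, 55)]  |A|=1337.8591
5. ⊥bis P0·P4 via (41.16,38.29): [(17.9602, 14.6873) (40.234, 26.6476) (42.4891, 55) (25.5736, 55)]  |A|=643.2258
6. ⊥bis P0·P5 via (21.4,35.38): [(21.7795, 34.9103) (32.019, 22.2364) (40.234, 26.6476) (42.4891, 55) (25.5736, 55)]  |A|=515.4868
7. ⊥bis P0·P6 via (28.515,45.32): [(24.0431, 46.8959) (21.7795, 34.9103) (32.019, 22.2364) (40.234, 26.6476) (41.3592, 40.7939)]  |A|=320.4994
8. canonical 5-gon: [(24.0431, 46.8959) (21.7795, 34.9103) (32.019, 22.2364) (40.234, 26.6476) (41.3592, 40.7939)]
9. shoelace: 320.4994

Area of P0's cell: 320.4994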